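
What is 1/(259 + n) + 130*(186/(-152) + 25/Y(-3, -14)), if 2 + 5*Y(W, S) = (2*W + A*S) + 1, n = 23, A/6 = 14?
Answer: -42129583/243789 ≈ -172.81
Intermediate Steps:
A = 84 (A = 6*14 = 84)
Y(W, S) = -⅕ + 2*W/5 + 84*S/5 (Y(W, S) = -⅖ + ((2*W + 84*S) + 1)/5 = -⅖ + (1 + 2*W + 84*S)/5 = -⅖ + (⅕ + 2*W/5 + 84*S/5) = -⅕ + 2*W/5 + 84*S/5)
1/(259 + n) + 130*(186/(-152) + 25/Y(-3, -14)) = 1/(259 + 23) + 130*(186/(-152) + 25/(-⅕ + (⅖)*(-3) + (84/5)*(-14))) = 1/282 + 130*(186*(-1/152) + 25/(-⅕ - 6/5 - 1176/5)) = 1/282 + 130*(-93/76 + 25/(-1183/5)) = 1/282 + 130*(-93/76 + 25*(-5/1183)) = 1/282 + 130*(-93/76 - 125/1183) = 1/282 + 130*(-119519/89908) = 1/282 - 597595/3458 = -42129583/243789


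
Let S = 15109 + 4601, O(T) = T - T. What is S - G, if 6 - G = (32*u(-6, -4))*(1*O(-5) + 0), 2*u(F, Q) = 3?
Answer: 19704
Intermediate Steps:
O(T) = 0
u(F, Q) = 3/2 (u(F, Q) = (½)*3 = 3/2)
S = 19710
G = 6 (G = 6 - 32*(3/2)*(1*0 + 0) = 6 - 48*(0 + 0) = 6 - 48*0 = 6 - 1*0 = 6 + 0 = 6)
S - G = 19710 - 1*6 = 19710 - 6 = 19704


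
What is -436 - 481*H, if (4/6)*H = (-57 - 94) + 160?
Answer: -13859/2 ≈ -6929.5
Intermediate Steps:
H = 27/2 (H = 3*((-57 - 94) + 160)/2 = 3*(-151 + 160)/2 = (3/2)*9 = 27/2 ≈ 13.500)
-436 - 481*H = -436 - 481*27/2 = -436 - 12987/2 = -13859/2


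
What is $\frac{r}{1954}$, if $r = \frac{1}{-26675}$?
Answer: $- \frac{1}{52122950} \approx -1.9185 \cdot 10^{-8}$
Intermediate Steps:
$r = - \frac{1}{26675} \approx -3.7488 \cdot 10^{-5}$
$\frac{r}{1954} = - \frac{1}{26675 \cdot 1954} = \left(- \frac{1}{26675}\right) \frac{1}{1954} = - \frac{1}{52122950}$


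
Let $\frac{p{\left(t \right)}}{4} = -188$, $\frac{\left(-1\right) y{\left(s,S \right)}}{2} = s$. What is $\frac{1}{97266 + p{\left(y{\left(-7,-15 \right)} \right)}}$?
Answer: $\frac{1}{96514} \approx 1.0361 \cdot 10^{-5}$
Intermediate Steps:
$y{\left(s,S \right)} = - 2 s$
$p{\left(t \right)} = -752$ ($p{\left(t \right)} = 4 \left(-188\right) = -752$)
$\frac{1}{97266 + p{\left(y{\left(-7,-15 \right)} \right)}} = \frac{1}{97266 - 752} = \frac{1}{96514}$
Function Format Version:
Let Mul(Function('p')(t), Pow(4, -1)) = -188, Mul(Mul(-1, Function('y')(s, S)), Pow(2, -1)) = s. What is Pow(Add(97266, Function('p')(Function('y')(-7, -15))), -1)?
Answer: Rational(1, 96514) ≈ 1.0361e-5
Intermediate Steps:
Function('y')(s, S) = Mul(-2, s)
Function('p')(t) = -752 (Function('p')(t) = Mul(4, -188) = -752)
Pow(Add(97266, Function('p')(Function('y')(-7, -15))), -1) = Pow(Add(97266, -752), -1) = Pow(96514, -1) = Rational(1, 96514)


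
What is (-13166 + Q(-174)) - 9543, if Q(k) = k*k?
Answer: 7567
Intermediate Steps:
Q(k) = k**2
(-13166 + Q(-174)) - 9543 = (-13166 + (-174)**2) - 9543 = (-13166 + 30276) - 9543 = 17110 - 9543 = 7567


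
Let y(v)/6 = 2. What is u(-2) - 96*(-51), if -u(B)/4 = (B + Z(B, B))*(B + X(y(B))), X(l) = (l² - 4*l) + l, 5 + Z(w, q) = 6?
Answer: 5320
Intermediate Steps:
Z(w, q) = 1 (Z(w, q) = -5 + 6 = 1)
y(v) = 12 (y(v) = 6*2 = 12)
X(l) = l² - 3*l
u(B) = -4*(1 + B)*(108 + B) (u(B) = -4*(B + 1)*(B + 12*(-3 + 12)) = -4*(1 + B)*(B + 12*9) = -4*(1 + B)*(B + 108) = -4*(1 + B)*(108 + B))
u(-2) - 96*(-51) = (-432 - 436*(-2) - 4*(-2)²) - 96*(-51) = (-432 + 872 - 4*4) + 4896 = (-432 + 872 - 16) + 4896 = 424 + 4896 = 5320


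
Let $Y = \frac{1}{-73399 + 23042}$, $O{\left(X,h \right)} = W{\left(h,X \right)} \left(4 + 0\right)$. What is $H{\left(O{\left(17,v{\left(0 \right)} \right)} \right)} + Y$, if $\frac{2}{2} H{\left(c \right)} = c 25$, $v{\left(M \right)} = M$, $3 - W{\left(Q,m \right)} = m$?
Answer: $- \frac{70499801}{50357} \approx -1400.0$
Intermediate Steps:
$W{\left(Q,m \right)} = 3 - m$
$O{\left(X,h \right)} = 12 - 4 X$ ($O{\left(X,h \right)} = \left(3 - X\right) \left(4 + 0\right) = \left(3 - X\right) 4 = 12 - 4 X$)
$H{\left(c \right)} = 25 c$ ($H{\left(c \right)} = c 25 = 25 c$)
$Y = - \frac{1}{50357}$ ($Y = \frac{1}{-50357} = - \frac{1}{50357} \approx -1.9858 \cdot 10^{-5}$)
$H{\left(O{\left(17,v{\left(0 \right)} \right)} \right)} + Y = 25 \left(12 - 68\right) - \frac{1}{50357} = 25 \left(-56\right) - \frac{1}{50357} = -1400 - \frac{1}{50357} = - \frac{70499801}{50357}$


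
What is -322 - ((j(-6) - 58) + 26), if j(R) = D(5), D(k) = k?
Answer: -295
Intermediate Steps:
j(R) = 5
-322 - ((j(-6) - 58) + 26) = -322 - ((5 - 58) + 26) = -322 - (-53 + 26) = -322 - 1*(-27) = -322 + 27 = -295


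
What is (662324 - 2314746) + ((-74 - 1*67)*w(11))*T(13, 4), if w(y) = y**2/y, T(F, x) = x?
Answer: -1658626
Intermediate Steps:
w(y) = y
(662324 - 2314746) + ((-74 - 1*67)*w(11))*T(13, 4) = (662324 - 2314746) + ((-74 - 1*67)*11)*4 = -1652422 + ((-74 - 67)*11)*4 = -1652422 - 141*11*4 = -1652422 - 1551*4 = -1652422 - 6204 = -1658626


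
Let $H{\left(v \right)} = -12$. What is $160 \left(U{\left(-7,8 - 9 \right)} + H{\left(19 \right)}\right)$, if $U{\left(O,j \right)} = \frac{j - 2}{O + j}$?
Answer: $-1860$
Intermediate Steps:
$U{\left(O,j \right)} = \frac{-2 + j}{O + j}$
$160 \left(U{\left(-7,8 - 9 \right)} + H{\left(19 \right)}\right) = 160 \left(\frac{-2 + \left(8 - 9\right)}{-7 + \left(8 - 9\right)} - 12\right) = 160 \left(\frac{-2 - 1}{-7 - 1} - 12\right) = 160 \left(\frac{1}{-8} \left(-3\right) - 12\right) = 160 \left(\left(- \frac{1}{8}\right) \left(-3\right) - 12\right) = 160 \left(\frac{3}{8} - 12\right) = 160 \left(- \frac{93}{8}\right) = -1860$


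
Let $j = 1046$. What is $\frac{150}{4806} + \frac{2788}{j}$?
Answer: $\frac{1129669}{418923} \approx 2.6966$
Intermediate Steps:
$\frac{150}{4806} + \frac{2788}{j} = \frac{150}{4806} + \frac{2788}{1046} = 150 \cdot \frac{1}{4806} + 2788 \cdot \frac{1}{1046} = \frac{25}{801} + \frac{1394}{523} = \frac{1129669}{418923}$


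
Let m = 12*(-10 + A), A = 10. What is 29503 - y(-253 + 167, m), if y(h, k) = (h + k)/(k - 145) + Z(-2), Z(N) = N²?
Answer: 4277269/145 ≈ 29498.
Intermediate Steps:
m = 0 (m = 12*(-10 + 10) = 12*0 = 0)
y(h, k) = 4 + (h + k)/(-145 + k) (y(h, k) = (h + k)/(k - 145) + (-2)² = (h + k)/(-145 + k) + 4 = 4 + (h + k)/(-145 + k))
29503 - y(-253 + 167, m) = 29503 - (-580 + (-253 + 167) + 5*0)/(-145 + 0) = 29503 - (-580 - 86 + 0)/(-145) = 29503 - (-1)*(-666)/145 = 29503 - 1*666/145 = 29503 - 666/145 = 4277269/145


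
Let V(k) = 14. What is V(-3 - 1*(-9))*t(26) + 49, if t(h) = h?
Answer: 413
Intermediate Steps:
V(-3 - 1*(-9))*t(26) + 49 = 14*26 + 49 = 364 + 49 = 413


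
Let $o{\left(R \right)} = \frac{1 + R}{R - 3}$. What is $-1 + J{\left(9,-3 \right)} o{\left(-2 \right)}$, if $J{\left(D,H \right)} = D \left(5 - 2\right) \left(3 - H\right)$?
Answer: $\frac{157}{5} \approx 31.4$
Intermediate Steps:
$J{\left(D,H \right)} = 3 D \left(3 - H\right)$ ($J{\left(D,H \right)} = D \left(5 - 2\right) \left(3 - H\right) = D 3 \left(3 - H\right) = 3 D \left(3 - H\right)$)
$o{\left(R \right)} = \frac{1 + R}{-3 + R}$
$-1 + J{\left(9,-3 \right)} o{\left(-2 \right)} = -1 + 3 \cdot 9 \left(3 - -3\right) \frac{1 - 2}{-3 - 2} = -1 + 3 \cdot 9 \left(3 + 3\right) \frac{1}{-5} \left(-1\right) = -1 + 3 \cdot 9 \cdot 6 \left(\left(- \frac{1}{5}\right) \left(-1\right)\right) = -1 + 162 \cdot \frac{1}{5} = -1 + \frac{162}{5} = \frac{157}{5}$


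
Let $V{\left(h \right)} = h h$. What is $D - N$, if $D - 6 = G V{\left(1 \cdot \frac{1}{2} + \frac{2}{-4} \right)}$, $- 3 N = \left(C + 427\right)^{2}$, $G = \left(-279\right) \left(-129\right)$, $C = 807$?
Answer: $\frac{1522774}{3} \approx 5.0759 \cdot 10^{5}$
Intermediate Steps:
$V{\left(h \right)} = h^{2}$
$G = 35991$
$N = - \frac{1522756}{3}$ ($N = - \frac{\left(807 + 427\right)^{2}}{3} = - \frac{1234^{2}}{3} = \left(- \frac{1}{3}\right) 1522756 = - \frac{1522756}{3} \approx -5.0759 \cdot 10^{5}$)
$D = 6$ ($D = 6 + 35991 \left(1 \cdot \frac{1}{2} + \frac{2}{-4}\right)^{2} = 6 + 35991 \left(1 \cdot \frac{1}{2} + 2 \left(- \frac{1}{4}\right)\right)^{2} = 6 + 35991 \left(\frac{1}{2} - \frac{1}{2}\right)^{2} = 6 + 35991 \cdot 0^{2} = 6 + 35991 \cdot 0 = 6 + 0 = 6$)
$D - N = 6 - - \frac{1522756}{3} = 6 + \frac{1522756}{3} = \frac{1522774}{3}$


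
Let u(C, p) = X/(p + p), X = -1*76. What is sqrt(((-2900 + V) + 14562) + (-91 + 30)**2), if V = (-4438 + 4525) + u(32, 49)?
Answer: 2*sqrt(189498)/7 ≈ 124.38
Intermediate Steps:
X = -76
u(C, p) = -38/p (u(C, p) = -76/(p + p) = -76*1/(2*p) = -38/p)
V = 4225/49 (V = (-4438 + 4525) - 38/49 = 87 - 38*1/49 = 87 - 38/49 = 4225/49 ≈ 86.224)
sqrt(((-2900 + V) + 14562) + (-91 + 30)**2) = sqrt(((-2900 + 4225/49) + 14562) + (-91 + 30)**2) = sqrt((-137875/49 + 14562) + (-61)**2) = sqrt(575663/49 + 3721) = sqrt(757992/49) = 2*sqrt(189498)/7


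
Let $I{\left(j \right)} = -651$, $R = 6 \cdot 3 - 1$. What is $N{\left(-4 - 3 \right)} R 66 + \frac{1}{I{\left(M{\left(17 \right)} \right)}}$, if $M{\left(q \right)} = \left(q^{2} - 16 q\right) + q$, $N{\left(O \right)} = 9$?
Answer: $\frac{6573797}{651} \approx 10098.0$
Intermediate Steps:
$M{\left(q \right)} = q^{2} - 15 q$
$R = 17$ ($R = 18 - 1 = 17$)
$N{\left(-4 - 3 \right)} R 66 + \frac{1}{I{\left(M{\left(17 \right)} \right)}} = 9 \cdot 17 \cdot 66 + \frac{1}{-651} = 153 \cdot 66 - \frac{1}{651} = 10098 - \frac{1}{651} = \frac{6573797}{651}$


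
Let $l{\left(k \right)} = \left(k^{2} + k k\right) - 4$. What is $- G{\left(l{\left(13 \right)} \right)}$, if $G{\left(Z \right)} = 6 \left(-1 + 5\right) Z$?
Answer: $-8016$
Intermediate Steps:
$l{\left(k \right)} = -4 + 2 k^{2}$ ($l{\left(k \right)} = \left(k^{2} + k^{2}\right) - 4 = 2 k^{2} - 4 = -4 + 2 k^{2}$)
$G{\left(Z \right)} = 24 Z$ ($G{\left(Z \right)} = 6 \cdot 4 Z = 24 Z$)
$- G{\left(l{\left(13 \right)} \right)} = - 24 \left(-4 + 2 \cdot 13^{2}\right) = - 24 \left(-4 + 2 \cdot 169\right) = - 24 \left(-4 + 338\right) = - 24 \cdot 334 = \left(-1\right) 8016 = -8016$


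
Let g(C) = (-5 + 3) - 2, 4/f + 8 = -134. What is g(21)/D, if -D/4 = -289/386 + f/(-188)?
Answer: -644041/482100 ≈ -1.3359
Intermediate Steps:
f = -2/71 (f = 4/(-8 - 134) = 4/(-142) = 4*(-1/142) = -2/71 ≈ -0.028169)
g(C) = -4 (g(C) = -2 - 2 = -4)
D = 1928400/644041 (D = -4*(-289/386 - 2/71/(-188)) = -4*(-289*1/386 - 2/71*(-1/188)) = -4*(-289/386 + 1/6674) = -4*(-482100/644041) = 1928400/644041 ≈ 2.9942)
g(21)/D = -4/1928400/644041 = -4*644041/1928400 = -644041/482100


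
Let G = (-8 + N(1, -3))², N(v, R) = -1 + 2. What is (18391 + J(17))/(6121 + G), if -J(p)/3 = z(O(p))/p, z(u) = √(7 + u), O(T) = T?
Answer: 18391/6170 - 3*√6/52445 ≈ 2.9806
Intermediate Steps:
N(v, R) = 1
G = 49 (G = (-8 + 1)² = (-7)² = 49)
J(p) = -3*√(7 + p)/p
(18391 + J(17))/(6121 + G) = (18391 - 3*√(7 + 17)/17)/(6121 + 49) = (18391 - 3*1/17*√24)/6170 = (18391 - 3*1/17*2*√6)*(1/6170) = (18391 - 6*√6/17)*(1/6170) = 18391/6170 - 3*√6/52445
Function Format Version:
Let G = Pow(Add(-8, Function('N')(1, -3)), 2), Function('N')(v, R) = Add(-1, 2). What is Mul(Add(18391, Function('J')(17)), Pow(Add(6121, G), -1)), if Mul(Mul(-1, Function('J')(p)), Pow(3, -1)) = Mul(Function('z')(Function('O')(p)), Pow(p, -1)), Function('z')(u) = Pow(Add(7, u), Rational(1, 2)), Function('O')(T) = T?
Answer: Add(Rational(18391, 6170), Mul(Rational(-3, 52445), Pow(6, Rational(1, 2)))) ≈ 2.9806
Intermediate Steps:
Function('N')(v, R) = 1
G = 49 (G = Pow(Add(-8, 1), 2) = Pow(-7, 2) = 49)
Function('J')(p) = Mul(-3, Pow(p, -1), Pow(Add(7, p), Rational(1, 2))) (Function('J')(p) = Mul(-3, Mul(Pow(Add(7, p), Rational(1, 2)), Pow(p, -1))) = Mul(-3, Mul(Pow(p, -1), Pow(Add(7, p), Rational(1, 2)))) = Mul(-3, Pow(p, -1), Pow(Add(7, p), Rational(1, 2))))
Mul(Add(18391, Function('J')(17)), Pow(Add(6121, G), -1)) = Mul(Add(18391, Mul(-3, Pow(17, -1), Pow(Add(7, 17), Rational(1, 2)))), Pow(Add(6121, 49), -1)) = Mul(Add(18391, Mul(-3, Rational(1, 17), Pow(24, Rational(1, 2)))), Pow(6170, -1)) = Mul(Add(18391, Mul(-3, Rational(1, 17), Mul(2, Pow(6, Rational(1, 2))))), Rational(1, 6170)) = Mul(Add(18391, Mul(Rational(-6, 17), Pow(6, Rational(1, 2)))), Rational(1, 6170)) = Add(Rational(18391, 6170), Mul(Rational(-3, 52445), Pow(6, Rational(1, 2))))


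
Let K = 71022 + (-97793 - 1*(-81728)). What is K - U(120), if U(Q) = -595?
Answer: 55552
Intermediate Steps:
K = 54957 (K = 71022 + (-97793 + 81728) = 71022 - 16065 = 54957)
K - U(120) = 54957 - 1*(-595) = 54957 + 595 = 55552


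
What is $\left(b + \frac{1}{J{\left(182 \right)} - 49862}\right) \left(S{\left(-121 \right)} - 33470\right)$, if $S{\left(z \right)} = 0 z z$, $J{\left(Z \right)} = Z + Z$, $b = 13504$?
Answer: $- \frac{11186025284385}{24749} \approx -4.5198 \cdot 10^{8}$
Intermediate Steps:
$J{\left(Z \right)} = 2 Z$
$S{\left(z \right)} = 0$ ($S{\left(z \right)} = 0 z = 0$)
$\left(b + \frac{1}{J{\left(182 \right)} - 49862}\right) \left(S{\left(-121 \right)} - 33470\right) = \left(13504 + \frac{1}{2 \cdot 182 - 49862}\right) \left(0 - 33470\right) = \left(13504 + \frac{1}{364 - 49862}\right) \left(-33470\right) = \left(13504 + \frac{1}{-49498}\right) \left(-33470\right) = \left(13504 - \frac{1}{49498}\right) \left(-33470\right) = \frac{668420991}{49498} \left(-33470\right) = - \frac{11186025284385}{24749}$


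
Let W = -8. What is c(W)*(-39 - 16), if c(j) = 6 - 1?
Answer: -275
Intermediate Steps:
c(j) = 5
c(W)*(-39 - 16) = 5*(-39 - 16) = 5*(-55) = -275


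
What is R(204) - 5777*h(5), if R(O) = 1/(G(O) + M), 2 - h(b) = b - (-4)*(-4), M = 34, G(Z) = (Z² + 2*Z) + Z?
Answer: -3173918461/42262 ≈ -75101.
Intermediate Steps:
G(Z) = Z² + 3*Z
h(b) = 18 - b (h(b) = 2 - (b - (-4)*(-4)) = 2 - (b - 1*16) = 2 - (b - 16) = 2 - (-16 + b) = 2 + (16 - b) = 18 - b)
R(O) = 1/(34 + O*(3 + O)) (R(O) = 1/(O*(3 + O) + 34) = 1/(34 + O*(3 + O)))
R(204) - 5777*h(5) = 1/(34 + 204*(3 + 204)) - 5777*(18 - 1*5) = 1/(34 + 204*207) - 5777*(18 - 5) = 1/(34 + 42228) - 5777*13 = 1/42262 - 75101 = -3173918461/42262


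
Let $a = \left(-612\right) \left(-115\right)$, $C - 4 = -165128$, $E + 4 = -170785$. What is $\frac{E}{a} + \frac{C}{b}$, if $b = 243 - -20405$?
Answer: $- \frac{1893484799}{181650780} \approx -10.424$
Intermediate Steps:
$E = -170789$ ($E = -4 - 170785 = -170789$)
$C = -165124$ ($C = 4 - 165128 = -165124$)
$b = 20648$ ($b = 243 + 20405 = 20648$)
$a = 70380$
$\frac{E}{a} + \frac{C}{b} = - \frac{170789}{70380} - \frac{165124}{20648} = \left(-170789\right) \frac{1}{70380} - \frac{41281}{5162} = - \frac{170789}{70380} - \frac{41281}{5162} = - \frac{1893484799}{181650780}$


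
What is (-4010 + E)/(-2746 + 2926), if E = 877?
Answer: -3133/180 ≈ -17.406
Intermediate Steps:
(-4010 + E)/(-2746 + 2926) = (-4010 + 877)/(-2746 + 2926) = -3133/180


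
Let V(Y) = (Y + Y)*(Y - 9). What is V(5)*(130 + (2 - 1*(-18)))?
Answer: -6000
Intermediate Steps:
V(Y) = 2*Y*(-9 + Y) (V(Y) = (2*Y)*(-9 + Y) = 2*Y*(-9 + Y))
V(5)*(130 + (2 - 1*(-18))) = (2*5*(-9 + 5))*(130 + (2 - 1*(-18))) = (2*5*(-4))*(130 + (2 + 18)) = -40*(130 + 20) = -40*150 = -6000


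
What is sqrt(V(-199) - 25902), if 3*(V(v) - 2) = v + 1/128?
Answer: I*sqrt(59826426)/48 ≈ 161.14*I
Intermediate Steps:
V(v) = 769/384 + v/3 (V(v) = 2 + (v + 1/128)/3 = 2 + (1/128 + v)/3 = 2 + (1/384 + v/3) = 769/384 + v/3)
sqrt(V(-199) - 25902) = sqrt((769/384 + (1/3)*(-199)) - 25902) = sqrt((769/384 - 199/3) - 25902) = sqrt(-24703/384 - 25902) = sqrt(-9971071/384) = I*sqrt(59826426)/48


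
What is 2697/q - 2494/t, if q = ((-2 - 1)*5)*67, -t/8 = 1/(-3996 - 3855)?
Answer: -3279719591/1340 ≈ -2.4476e+6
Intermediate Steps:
t = 8/7851 (t = -8/(-3996 - 3855) = -8/(-7851) = -8*(-1/7851) = 8/7851 ≈ 0.0010190)
q = -1005 (q = -3*5*67 = -15*67 = -1005)
2697/q - 2494/t = 2697/(-1005) - 2494/8/7851 = 2697*(-1/1005) - 2494*7851/8 = -899/335 - 9790197/4 = -3279719591/1340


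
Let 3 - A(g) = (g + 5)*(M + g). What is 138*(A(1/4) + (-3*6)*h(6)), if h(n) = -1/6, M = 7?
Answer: -35397/8 ≈ -4424.6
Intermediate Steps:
h(n) = -1/6 (h(n) = -1*1/6 = -1/6)
A(g) = 3 - (5 + g)*(7 + g) (A(g) = 3 - (g + 5)*(7 + g) = 3 - (5 + g)*(7 + g))
138*(A(1/4) + (-3*6)*h(6)) = 138*((-32 - (1/4)**2 - 12/4) - 3*6*(-1/6)) = 138*((-32 - (1/4)**2 - 12*1/4) - 18*(-1/6)) = 138*((-32 - 1*1/16 - 3) + 3) = 138*((-32 - 1/16 - 3) + 3) = 138*(-561/16 + 3) = 138*(-513/16) = -35397/8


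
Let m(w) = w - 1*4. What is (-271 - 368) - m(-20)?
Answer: -615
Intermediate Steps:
m(w) = -4 + w (m(w) = w - 4 = -4 + w)
(-271 - 368) - m(-20) = (-271 - 368) - (-4 - 20) = -639 - 1*(-24) = -639 + 24 = -615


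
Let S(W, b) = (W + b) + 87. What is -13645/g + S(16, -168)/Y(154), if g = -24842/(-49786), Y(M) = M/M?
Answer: -340472350/12421 ≈ -27411.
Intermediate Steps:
Y(M) = 1
g = 12421/24893 (g = -24842*(-1)/49786 = -1*(-12421/24893) = 12421/24893 ≈ 0.49898)
S(W, b) = 87 + W + b
-13645/g + S(16, -168)/Y(154) = -13645/12421/24893 + (87 + 16 - 168)/1 = -13645*24893/12421 - 65*1 = -339664985/12421 - 65 = -340472350/12421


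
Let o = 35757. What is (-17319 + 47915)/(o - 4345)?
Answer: 7649/7853 ≈ 0.97402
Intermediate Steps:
(-17319 + 47915)/(o - 4345) = (-17319 + 47915)/(35757 - 4345) = 30596/31412 = 30596*(1/31412) = 7649/7853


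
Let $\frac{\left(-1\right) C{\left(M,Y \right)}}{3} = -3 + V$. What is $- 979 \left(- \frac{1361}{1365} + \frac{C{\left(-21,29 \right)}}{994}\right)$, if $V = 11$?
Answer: $\frac{96892609}{96915} \approx 999.77$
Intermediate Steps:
$C{\left(M,Y \right)} = -24$ ($C{\left(M,Y \right)} = - 3 \left(-3 + 11\right) = \left(-3\right) 8 = -24$)
$- 979 \left(- \frac{1361}{1365} + \frac{C{\left(-21,29 \right)}}{994}\right) = - 979 \left(- \frac{1361}{1365} - \frac{24}{994}\right) = - 979 \left(\left(-1361\right) \frac{1}{1365} - \frac{12}{497}\right) = - 979 \left(- \frac{1361}{1365} - \frac{12}{497}\right) = \left(-979\right) \left(- \frac{98971}{96915}\right) = \frac{96892609}{96915}$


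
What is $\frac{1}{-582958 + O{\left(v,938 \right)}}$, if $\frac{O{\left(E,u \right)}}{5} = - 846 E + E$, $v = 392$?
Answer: $- \frac{1}{2239158} \approx -4.466 \cdot 10^{-7}$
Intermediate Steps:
$O{\left(E,u \right)} = - 4225 E$ ($O{\left(E,u \right)} = 5 \left(- 846 E + E\right) = 5 \left(- 845 E\right) = - 4225 E$)
$\frac{1}{-582958 + O{\left(v,938 \right)}} = \frac{1}{-582958 - 1656200} = \frac{1}{-2239158} = - \frac{1}{2239158}$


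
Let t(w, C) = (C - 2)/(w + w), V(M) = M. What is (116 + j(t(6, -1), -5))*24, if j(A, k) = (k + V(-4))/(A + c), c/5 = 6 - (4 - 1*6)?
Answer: 147264/53 ≈ 2778.6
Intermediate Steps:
c = 40 (c = 5*(6 - (4 - 1*6)) = 5*(6 - (4 - 6)) = 5*(6 - 1*(-2)) = 5*(6 + 2) = 5*8 = 40)
t(w, C) = (-2 + C)/(2*w) (t(w, C) = (-2 + C)/((2*w)) = (-2 + C)*(1/(2*w)) = (-2 + C)/(2*w))
j(A, k) = (-4 + k)/(40 + A) (j(A, k) = (k - 4)/(A + 40) = (-4 + k)/(40 + A))
(116 + j(t(6, -1), -5))*24 = (116 + (-4 - 5)/(40 + (1/2)*(-2 - 1)/6))*24 = (116 - 9/(40 + (1/2)*(1/6)*(-3)))*24 = (116 - 9/(40 - 1/4))*24 = (116 - 9/(159/4))*24 = (116 + (4/159)*(-9))*24 = (116 - 12/53)*24 = (6136/53)*24 = 147264/53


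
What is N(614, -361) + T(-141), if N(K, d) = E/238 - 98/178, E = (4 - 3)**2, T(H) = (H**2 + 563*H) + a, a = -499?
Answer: -1270952755/21182 ≈ -60002.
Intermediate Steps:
T(H) = -499 + H**2 + 563*H (T(H) = (H**2 + 563*H) - 499 = -499 + H**2 + 563*H)
E = 1 (E = 1**2 = 1)
N(K, d) = -11573/21182 (N(K, d) = 1/238 - 98/178 = 1*(1/238) - 98*1/178 = 1/238 - 49/89 = -11573/21182)
N(614, -361) + T(-141) = -11573/21182 + (-499 + (-141)**2 + 563*(-141)) = -11573/21182 + (-499 + 19881 - 79383) = -11573/21182 - 60001 = -1270952755/21182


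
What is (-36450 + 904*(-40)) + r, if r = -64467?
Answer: -137077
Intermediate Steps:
(-36450 + 904*(-40)) + r = (-36450 + 904*(-40)) - 64467 = (-36450 - 36160) - 64467 = -72610 - 64467 = -137077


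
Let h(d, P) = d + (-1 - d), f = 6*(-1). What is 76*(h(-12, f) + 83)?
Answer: 6232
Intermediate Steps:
f = -6
h(d, P) = -1
76*(h(-12, f) + 83) = 76*(-1 + 83) = 76*82 = 6232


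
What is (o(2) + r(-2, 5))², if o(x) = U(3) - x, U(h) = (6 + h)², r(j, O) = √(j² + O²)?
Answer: (79 + √29)² ≈ 7120.9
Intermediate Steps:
r(j, O) = √(O² + j²)
o(x) = 81 - x (o(x) = (6 + 3)² - x = 9² - x = 81 - x)
(o(2) + r(-2, 5))² = ((81 - 1*2) + √(5² + (-2)²))² = ((81 - 2) + √(25 + 4))² = (79 + √29)²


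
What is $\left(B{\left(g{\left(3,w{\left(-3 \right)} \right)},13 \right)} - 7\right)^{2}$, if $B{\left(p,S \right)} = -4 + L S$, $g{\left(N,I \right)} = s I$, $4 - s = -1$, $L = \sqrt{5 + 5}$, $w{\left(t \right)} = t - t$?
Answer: $1811 - 286 \sqrt{10} \approx 906.59$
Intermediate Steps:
$w{\left(t \right)} = 0$
$L = \sqrt{10} \approx 3.1623$
$s = 5$ ($s = 4 - -1 = 4 + 1 = 5$)
$g{\left(N,I \right)} = 5 I$
$B{\left(p,S \right)} = -4 + S \sqrt{10}$ ($B{\left(p,S \right)} = -4 + \sqrt{10} S = -4 + S \sqrt{10}$)
$\left(B{\left(g{\left(3,w{\left(-3 \right)} \right)},13 \right)} - 7\right)^{2} = \left(\left(-4 + 13 \sqrt{10}\right) - 7\right)^{2} = \left(-11 + 13 \sqrt{10}\right)^{2}$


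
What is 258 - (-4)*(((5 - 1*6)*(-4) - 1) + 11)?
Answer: 314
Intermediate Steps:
258 - (-4)*(((5 - 1*6)*(-4) - 1) + 11) = 258 - (-4)*(((5 - 6)*(-4) - 1) + 11) = 258 - (-4)*((-1*(-4) - 1) + 11) = 258 - (-4)*((4 - 1) + 11) = 258 - (-4)*(3 + 11) = 258 - (-4)*14 = 258 - 1*(-56) = 258 + 56 = 314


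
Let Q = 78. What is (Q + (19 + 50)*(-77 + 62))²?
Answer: 915849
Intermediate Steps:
(Q + (19 + 50)*(-77 + 62))² = (78 + (19 + 50)*(-77 + 62))² = (78 + 69*(-15))² = (78 - 1035)² = (-957)² = 915849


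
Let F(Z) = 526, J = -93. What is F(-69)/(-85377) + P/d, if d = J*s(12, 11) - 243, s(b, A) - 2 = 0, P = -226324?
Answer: 6440879498/12208911 ≈ 527.56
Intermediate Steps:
s(b, A) = 2 (s(b, A) = 2 + 0 = 2)
d = -429 (d = -93*2 - 243 = -186 - 243 = -429)
F(-69)/(-85377) + P/d = 526/(-85377) - 226324/(-429) = 526*(-1/85377) - 226324*(-1/429) = -526/85377 + 226324/429 = 6440879498/12208911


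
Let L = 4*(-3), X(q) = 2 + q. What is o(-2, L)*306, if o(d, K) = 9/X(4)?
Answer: 459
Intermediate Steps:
L = -12
o(d, K) = 3/2 (o(d, K) = 9/(2 + 4) = 9/6 = 9*(1/6) = 3/2)
o(-2, L)*306 = (3/2)*306 = 459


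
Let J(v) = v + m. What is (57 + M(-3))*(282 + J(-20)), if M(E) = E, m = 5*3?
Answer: 14958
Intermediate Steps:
m = 15
J(v) = 15 + v (J(v) = v + 15 = 15 + v)
(57 + M(-3))*(282 + J(-20)) = (57 - 3)*(282 + (15 - 20)) = 54*(282 - 5) = 54*277 = 14958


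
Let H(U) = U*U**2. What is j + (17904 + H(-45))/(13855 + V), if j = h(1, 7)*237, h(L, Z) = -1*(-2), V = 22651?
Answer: 17230623/36506 ≈ 471.99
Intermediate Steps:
H(U) = U**3
h(L, Z) = 2
j = 474 (j = 2*237 = 474)
j + (17904 + H(-45))/(13855 + V) = 474 + (17904 + (-45)**3)/(13855 + 22651) = 474 + (17904 - 91125)/36506 = 474 - 73221*1/36506 = 474 - 73221/36506 = 17230623/36506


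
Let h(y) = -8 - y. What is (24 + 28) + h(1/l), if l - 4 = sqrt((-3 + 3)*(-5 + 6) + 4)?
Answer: 263/6 ≈ 43.833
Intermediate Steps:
l = 6 (l = 4 + sqrt((-3 + 3)*(-5 + 6) + 4) = 4 + sqrt(0*1 + 4) = 4 + sqrt(0 + 4) = 4 + sqrt(4) = 4 + 2 = 6)
(24 + 28) + h(1/l) = (24 + 28) + (-8 - 1/6) = 52 + (-8 - 1*1/6) = 52 + (-8 - 1/6) = 52 - 49/6 = 263/6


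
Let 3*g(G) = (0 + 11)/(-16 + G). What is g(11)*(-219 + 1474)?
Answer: -2761/3 ≈ -920.33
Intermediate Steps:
g(G) = 11/(3*(-16 + G)) (g(G) = ((0 + 11)/(-16 + G))/3 = (11/(-16 + G))/3 = 11/(3*(-16 + G)))
g(11)*(-219 + 1474) = (11/(3*(-16 + 11)))*(-219 + 1474) = ((11/3)/(-5))*1255 = ((11/3)*(-⅕))*1255 = -11/15*1255 = -2761/3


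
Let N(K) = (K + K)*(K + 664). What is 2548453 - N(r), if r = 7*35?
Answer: 2103043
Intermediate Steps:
r = 245
N(K) = 2*K*(664 + K) (N(K) = (2*K)*(664 + K) = 2*K*(664 + K))
2548453 - N(r) = 2548453 - 2*245*(664 + 245) = 2548453 - 2*245*909 = 2548453 - 1*445410 = 2548453 - 445410 = 2103043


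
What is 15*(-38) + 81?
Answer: -489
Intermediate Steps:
15*(-38) + 81 = -570 + 81 = -489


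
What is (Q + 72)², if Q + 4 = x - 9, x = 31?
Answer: 8100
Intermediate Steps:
Q = 18 (Q = -4 + (31 - 9) = -4 + 22 = 18)
(Q + 72)² = (18 + 72)² = 90² = 8100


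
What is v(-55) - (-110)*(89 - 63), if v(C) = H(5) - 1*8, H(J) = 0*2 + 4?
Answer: 2856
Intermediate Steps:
H(J) = 4 (H(J) = 0 + 4 = 4)
v(C) = -4 (v(C) = 4 - 1*8 = 4 - 8 = -4)
v(-55) - (-110)*(89 - 63) = -4 - (-110)*(89 - 63) = -4 - (-110)*26 = -4 - 1*(-2860) = -4 + 2860 = 2856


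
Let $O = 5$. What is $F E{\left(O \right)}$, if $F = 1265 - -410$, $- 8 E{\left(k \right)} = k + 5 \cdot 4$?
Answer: $- \frac{41875}{8} \approx -5234.4$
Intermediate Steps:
$E{\left(k \right)} = - \frac{5}{2} - \frac{k}{8}$ ($E{\left(k \right)} = - \frac{k + 5 \cdot 4}{8} = - \frac{k + 20}{8} = - \frac{20 + k}{8} = - \frac{5}{2} - \frac{k}{8}$)
$F = 1675$ ($F = 1265 + 410 = 1675$)
$F E{\left(O \right)} = 1675 \left(- \frac{5}{2} - \frac{5}{8}\right) = 1675 \left(- \frac{25}{8}\right) = - \frac{41875}{8}$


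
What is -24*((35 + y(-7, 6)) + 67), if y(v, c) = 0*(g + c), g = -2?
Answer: -2448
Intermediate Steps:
y(v, c) = 0 (y(v, c) = 0*(-2 + c) = 0)
-24*((35 + y(-7, 6)) + 67) = -24*((35 + 0) + 67) = -24*(35 + 67) = -24*102 = -2448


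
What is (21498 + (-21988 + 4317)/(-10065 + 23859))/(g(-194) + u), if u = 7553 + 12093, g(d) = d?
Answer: 296525741/268320888 ≈ 1.1051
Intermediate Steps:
u = 19646
(21498 + (-21988 + 4317)/(-10065 + 23859))/(g(-194) + u) = (21498 + (-21988 + 4317)/(-10065 + 23859))/(-194 + 19646) = (21498 - 17671/13794)/19452 = (21498 - 17671*1/13794)*(1/19452) = (21498 - 17671/13794)*(1/19452) = (296525741/13794)*(1/19452) = 296525741/268320888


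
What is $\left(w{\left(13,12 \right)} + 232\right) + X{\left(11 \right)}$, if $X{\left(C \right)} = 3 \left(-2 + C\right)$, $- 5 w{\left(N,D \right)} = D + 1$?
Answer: $\frac{1282}{5} \approx 256.4$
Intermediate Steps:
$w{\left(N,D \right)} = - \frac{1}{5} - \frac{D}{5}$ ($w{\left(N,D \right)} = - \frac{D + 1}{5} = - \frac{1 + D}{5} = - \frac{1}{5} - \frac{D}{5}$)
$X{\left(C \right)} = -6 + 3 C$
$\left(w{\left(13,12 \right)} + 232\right) + X{\left(11 \right)} = \left(\left(- \frac{1}{5} - \frac{12}{5}\right) + 232\right) + \left(-6 + 3 \cdot 11\right) = \left(\left(- \frac{1}{5} - \frac{12}{5}\right) + 232\right) + \left(-6 + 33\right) = \left(- \frac{13}{5} + 232\right) + 27 = \frac{1147}{5} + 27 = \frac{1282}{5}$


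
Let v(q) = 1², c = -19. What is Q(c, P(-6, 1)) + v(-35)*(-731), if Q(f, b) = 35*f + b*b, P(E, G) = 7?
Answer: -1347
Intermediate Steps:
v(q) = 1
Q(f, b) = b² + 35*f (Q(f, b) = 35*f + b² = b² + 35*f)
Q(c, P(-6, 1)) + v(-35)*(-731) = (7² + 35*(-19)) + 1*(-731) = (49 - 665) - 731 = -616 - 731 = -1347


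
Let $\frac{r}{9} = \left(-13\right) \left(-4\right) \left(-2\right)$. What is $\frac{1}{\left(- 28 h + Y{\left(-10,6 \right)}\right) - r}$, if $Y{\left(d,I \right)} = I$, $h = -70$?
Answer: $\frac{1}{2902} \approx 0.00034459$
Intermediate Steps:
$r = -936$ ($r = 9 \left(-13\right) \left(-4\right) \left(-2\right) = 9 \cdot 52 \left(-2\right) = 9 \left(-104\right) = -936$)
$\frac{1}{\left(- 28 h + Y{\left(-10,6 \right)}\right) - r} = \frac{1}{\left(\left(-28\right) \left(-70\right) + 6\right) - -936} = \frac{1}{\left(1960 + 6\right) + 936} = \frac{1}{1966 + 936} = \frac{1}{2902}$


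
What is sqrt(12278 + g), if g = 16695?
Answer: sqrt(28973) ≈ 170.21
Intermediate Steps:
sqrt(12278 + g) = sqrt(12278 + 16695) = sqrt(28973)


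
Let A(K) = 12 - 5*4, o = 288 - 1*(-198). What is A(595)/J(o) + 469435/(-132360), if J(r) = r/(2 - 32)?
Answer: -2181989/714744 ≈ -3.0528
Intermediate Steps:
o = 486 (o = 288 + 198 = 486)
A(K) = -8 (A(K) = 12 - 20 = -8)
J(r) = -r/30 (J(r) = r/(-30) = r*(-1/30) = -r/30)
A(595)/J(o) + 469435/(-132360) = -8/((-1/30*486)) + 469435/(-132360) = -8/(-81/5) + 469435*(-1/132360) = -8*(-5/81) - 93887/26472 = 40/81 - 93887/26472 = -2181989/714744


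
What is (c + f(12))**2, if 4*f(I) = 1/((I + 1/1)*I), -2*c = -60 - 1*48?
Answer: 1135487809/389376 ≈ 2916.2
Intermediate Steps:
c = 54 (c = -(-60 - 1*48)/2 = -(-60 - 48)/2 = -1/2*(-108) = 54)
f(I) = 1/(4*I*(1 + I)) (f(I) = (1/((I + 1/1)*I))/4 = (1/((I + 1)*I))/4 = (1/((1 + I)*I))/4 = (1/(I*(1 + I)))/4 = 1/(4*I*(1 + I)))
(c + f(12))**2 = (54 + (1/4)/(12*(1 + 12)))**2 = (54 + (1/4)*(1/12)/13)**2 = (54 + (1/4)*(1/12)*(1/13))**2 = (54 + 1/624)**2 = (33697/624)**2 = 1135487809/389376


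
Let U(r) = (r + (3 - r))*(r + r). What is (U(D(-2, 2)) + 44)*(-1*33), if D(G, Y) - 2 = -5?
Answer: -858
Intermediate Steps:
D(G, Y) = -3 (D(G, Y) = 2 - 5 = -3)
U(r) = 6*r (U(r) = 3*(2*r) = 6*r)
(U(D(-2, 2)) + 44)*(-1*33) = (6*(-3) + 44)*(-1*33) = (-18 + 44)*(-33) = 26*(-33) = -858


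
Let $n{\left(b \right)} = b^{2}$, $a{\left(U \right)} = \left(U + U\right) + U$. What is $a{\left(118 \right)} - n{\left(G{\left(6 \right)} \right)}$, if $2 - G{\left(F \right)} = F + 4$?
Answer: $290$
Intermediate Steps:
$G{\left(F \right)} = -2 - F$ ($G{\left(F \right)} = 2 - \left(F + 4\right) = 2 - \left(4 + F\right) = -2 - F$)
$a{\left(U \right)} = 3 U$ ($a{\left(U \right)} = 2 U + U = 3 U$)
$a{\left(118 \right)} - n{\left(G{\left(6 \right)} \right)} = 3 \cdot 118 - \left(-2 - 6\right)^{2} = 354 - \left(-2 - 6\right)^{2} = 354 - \left(-8\right)^{2} = 354 - 64 = 290$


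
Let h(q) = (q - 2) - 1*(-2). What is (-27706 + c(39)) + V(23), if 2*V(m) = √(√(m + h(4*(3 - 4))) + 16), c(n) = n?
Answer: -27667 + √(16 + √19)/2 ≈ -27665.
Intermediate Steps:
h(q) = q (h(q) = (-2 + q) + 2 = q)
V(m) = √(16 + √(-4 + m))/2 (V(m) = √(√(m + 4*(3 - 4)) + 16)/2 = √(√(m + 4*(-1)) + 16)/2 = √(√(m - 4) + 16)/2 = √(√(-4 + m) + 16)/2 = √(16 + √(-4 + m))/2)
(-27706 + c(39)) + V(23) = (-27706 + 39) + √(16 + √(-4 + 23))/2 = -27667 + √(16 + √19)/2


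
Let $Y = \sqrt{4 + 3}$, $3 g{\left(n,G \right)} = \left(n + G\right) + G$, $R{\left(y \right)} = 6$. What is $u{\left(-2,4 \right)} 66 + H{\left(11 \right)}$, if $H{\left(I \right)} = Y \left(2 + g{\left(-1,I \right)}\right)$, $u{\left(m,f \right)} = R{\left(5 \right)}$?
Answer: $396 + 9 \sqrt{7} \approx 419.81$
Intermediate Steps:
$g{\left(n,G \right)} = \frac{n}{3} + \frac{2 G}{3}$ ($g{\left(n,G \right)} = \frac{\left(n + G\right) + G}{3} = \frac{\left(G + n\right) + G}{3} = \frac{n + 2 G}{3} = \frac{n}{3} + \frac{2 G}{3}$)
$u{\left(m,f \right)} = 6$
$Y = \sqrt{7} \approx 2.6458$
$H{\left(I \right)} = \sqrt{7} \left(\frac{5}{3} + \frac{2 I}{3}\right)$ ($H{\left(I \right)} = \sqrt{7} \left(2 + \left(\frac{1}{3} \left(-1\right) + \frac{2 I}{3}\right)\right) = \sqrt{7} \left(2 + \left(- \frac{1}{3} + \frac{2 I}{3}\right)\right) = \sqrt{7} \left(\frac{5}{3} + \frac{2 I}{3}\right)$)
$u{\left(-2,4 \right)} 66 + H{\left(11 \right)} = 6 \cdot 66 + \frac{\sqrt{7} \left(5 + 2 \cdot 11\right)}{3} = 396 + \frac{\sqrt{7} \left(5 + 22\right)}{3} = 396 + \frac{1}{3} \sqrt{7} \cdot 27 = 396 + 9 \sqrt{7}$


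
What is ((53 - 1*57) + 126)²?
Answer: 14884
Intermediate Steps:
((53 - 1*57) + 126)² = ((53 - 57) + 126)² = (-4 + 126)² = 122² = 14884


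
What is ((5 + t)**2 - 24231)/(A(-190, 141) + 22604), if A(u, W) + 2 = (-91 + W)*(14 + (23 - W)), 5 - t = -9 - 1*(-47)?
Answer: -23447/17402 ≈ -1.3474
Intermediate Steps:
t = -33 (t = 5 - (-9 - 1*(-47)) = 5 - (-9 + 47) = 5 - 1*38 = 5 - 38 = -33)
A(u, W) = -2 + (-91 + W)*(37 - W) (A(u, W) = -2 + (-91 + W)*(14 + (23 - W)) = -2 + (-91 + W)*(37 - W))
((5 + t)**2 - 24231)/(A(-190, 141) + 22604) = ((5 - 33)**2 - 24231)/((-3369 - 1*141**2 + 128*141) + 22604) = ((-28)**2 - 24231)/((-3369 - 1*19881 + 18048) + 22604) = (784 - 24231)/((-3369 - 19881 + 18048) + 22604) = -23447/(-5202 + 22604) = -23447/17402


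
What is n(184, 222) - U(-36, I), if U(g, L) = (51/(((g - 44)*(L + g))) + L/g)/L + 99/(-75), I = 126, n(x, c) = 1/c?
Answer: 3026209/2237760 ≈ 1.3523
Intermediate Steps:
U(g, L) = -33/25 + (L/g + 51/((-44 + g)*(L + g)))/L (U(g, L) = (51/(((-44 + g)*(L + g))) + L/g)/L + 99*(-1/75) = (51*(1/((-44 + g)*(L + g))) + L/g)/L - 33/25 = (51/((-44 + g)*(L + g)) + L/g)/L - 33/25 = (L/g + 51/((-44 + g)*(L + g)))/L - 33/25 = -33/25 + (L/g + 51/((-44 + g)*(L + g)))/L)
n(184, 222) - U(-36, I) = 1/222 - (-1100*126² + 1275*(-36) - 1100*126*(-36) - 33*126*(-36)³ - 33*126²*(-36)² + 1477*126*(-36)² + 1477*(-36)*126²)/(25*126*(-36)*((-36)² - 44*126 - 44*(-36) + 126*(-36))) = 1/222 - (-1)*(-1100*15876 - 45900 + 4989600 - 33*126*(-46656) - 33*15876*1296 + 1477*126*1296 + 1477*(-36)*15876)/(25*126*36*(1296 - 5544 + 1584 - 4536)) = 1/222 - (-1)*(-17463600 - 45900 + 4989600 + 193995648 - 678984768 + 241188192 - 844158672)/(25*126*36*(-7200)) = 1/222 - (-1)*(-1)*(-1100479500)/(25*126*36*7200) = 1/222 - 1*(-81517/60480) = 1/222 + 81517/60480 = 3026209/2237760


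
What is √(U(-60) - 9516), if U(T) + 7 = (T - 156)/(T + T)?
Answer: I*√238030/5 ≈ 97.577*I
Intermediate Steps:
U(T) = -7 + (-156 + T)/(2*T) (U(T) = -7 + (T - 156)/(T + T) = -7 + (-156 + T)/((2*T)) = -7 + (-156 + T)*(1/(2*T)) = -7 + (-156 + T)/(2*T))
√(U(-60) - 9516) = √((-13/2 - 78/(-60)) - 9516) = √((-13/2 - 78*(-1/60)) - 9516) = √((-13/2 + 13/10) - 9516) = √(-26/5 - 9516) = √(-47606/5) = I*√238030/5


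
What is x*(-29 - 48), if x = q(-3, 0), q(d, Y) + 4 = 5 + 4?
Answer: -385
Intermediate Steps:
q(d, Y) = 5 (q(d, Y) = -4 + (5 + 4) = -4 + 9 = 5)
x = 5
x*(-29 - 48) = 5*(-29 - 48) = 5*(-77) = -385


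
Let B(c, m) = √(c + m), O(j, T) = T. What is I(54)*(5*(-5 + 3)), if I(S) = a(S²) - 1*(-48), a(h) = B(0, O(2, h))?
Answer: -1020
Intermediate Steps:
a(h) = √h (a(h) = √(0 + h) = √h)
I(S) = 48 + √(S²) (I(S) = √(S²) - 1*(-48) = √(S²) + 48 = 48 + √(S²))
I(54)*(5*(-5 + 3)) = (48 + √(54²))*(5*(-5 + 3)) = (48 + √2916)*(5*(-2)) = (48 + 54)*(-10) = 102*(-10) = -1020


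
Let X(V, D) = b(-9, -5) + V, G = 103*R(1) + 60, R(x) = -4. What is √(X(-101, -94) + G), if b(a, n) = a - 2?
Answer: 4*I*√29 ≈ 21.541*I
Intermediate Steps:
b(a, n) = -2 + a
G = -352 (G = 103*(-4) + 60 = -412 + 60 = -352)
X(V, D) = -11 + V (X(V, D) = (-2 - 9) + V = -11 + V)
√(X(-101, -94) + G) = √((-11 - 101) - 352) = √(-112 - 352) = √(-464) = 4*I*√29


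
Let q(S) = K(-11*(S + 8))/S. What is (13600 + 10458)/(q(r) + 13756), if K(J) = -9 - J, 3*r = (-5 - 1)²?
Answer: 288696/165283 ≈ 1.7467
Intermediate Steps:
r = 12 (r = (-5 - 1)²/3 = (⅓)*(-6)² = (⅓)*36 = 12)
q(S) = (79 + 11*S)/S (q(S) = (-9 - (-11)*(S + 8))/S = (-9 - (-11)*(8 + S))/S = (-9 - (-88 - 11*S))/S = (-9 + (88 + 11*S))/S = (79 + 11*S)/S)
(13600 + 10458)/(q(r) + 13756) = (13600 + 10458)/((11 + 79/12) + 13756) = 24058/((11 + 79*(1/12)) + 13756) = 24058/((11 + 79/12) + 13756) = 24058/(211/12 + 13756) = 24058/(165283/12) = 24058*(12/165283) = 288696/165283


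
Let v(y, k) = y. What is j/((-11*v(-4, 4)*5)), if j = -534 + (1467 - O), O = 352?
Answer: 581/220 ≈ 2.6409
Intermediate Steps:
j = 581 (j = -534 + (1467 - 1*352) = -534 + (1467 - 352) = -534 + 1115 = 581)
j/((-11*v(-4, 4)*5)) = 581/((-11*(-4)*5)) = 581/((44*5)) = 581/220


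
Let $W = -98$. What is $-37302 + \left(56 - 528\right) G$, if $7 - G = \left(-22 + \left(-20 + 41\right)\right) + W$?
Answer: $-87334$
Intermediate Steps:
$G = 106$ ($G = 7 - \left(\left(-22 + \left(-20 + 41\right)\right) - 98\right) = 7 - \left(\left(-22 + 21\right) - 98\right) = 7 - \left(-1 - 98\right) = 7 - -99 = 7 + 99 = 106$)
$-37302 + \left(56 - 528\right) G = -37302 + \left(56 - 528\right) 106 = -37302 - 50032 = -87334$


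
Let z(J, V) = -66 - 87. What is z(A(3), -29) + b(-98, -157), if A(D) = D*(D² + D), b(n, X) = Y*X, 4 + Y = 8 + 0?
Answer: -781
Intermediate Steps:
Y = 4 (Y = -4 + (8 + 0) = -4 + 8 = 4)
b(n, X) = 4*X
A(D) = D*(D + D²)
z(J, V) = -153
z(A(3), -29) + b(-98, -157) = -153 + 4*(-157) = -153 - 628 = -781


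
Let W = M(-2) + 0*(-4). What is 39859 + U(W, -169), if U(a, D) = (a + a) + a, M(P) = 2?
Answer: 39865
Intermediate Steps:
W = 2 (W = 2 + 0*(-4) = 2 + 0 = 2)
U(a, D) = 3*a (U(a, D) = 2*a + a = 3*a)
39859 + U(W, -169) = 39859 + 3*2 = 39859 + 6 = 39865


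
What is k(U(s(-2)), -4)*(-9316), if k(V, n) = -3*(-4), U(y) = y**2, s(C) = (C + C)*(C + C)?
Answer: -111792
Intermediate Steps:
s(C) = 4*C**2 (s(C) = (2*C)*(2*C) = 4*C**2)
k(V, n) = 12
k(U(s(-2)), -4)*(-9316) = 12*(-9316) = -111792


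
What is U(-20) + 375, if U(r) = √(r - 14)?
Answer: 375 + I*√34 ≈ 375.0 + 5.831*I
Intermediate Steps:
U(r) = √(-14 + r)
U(-20) + 375 = √(-14 - 20) + 375 = √(-34) + 375 = I*√34 + 375 = 375 + I*√34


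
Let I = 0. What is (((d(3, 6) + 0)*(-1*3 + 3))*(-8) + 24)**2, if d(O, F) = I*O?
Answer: 576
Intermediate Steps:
d(O, F) = 0 (d(O, F) = 0*O = 0)
(((d(3, 6) + 0)*(-1*3 + 3))*(-8) + 24)**2 = (((0 + 0)*(-1*3 + 3))*(-8) + 24)**2 = ((0*(-3 + 3))*(-8) + 24)**2 = ((0*0)*(-8) + 24)**2 = (0*(-8) + 24)**2 = (0 + 24)**2 = 24**2 = 576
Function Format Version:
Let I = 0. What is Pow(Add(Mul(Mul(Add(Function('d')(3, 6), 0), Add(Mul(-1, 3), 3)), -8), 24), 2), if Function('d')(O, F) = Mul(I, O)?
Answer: 576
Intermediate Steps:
Function('d')(O, F) = 0 (Function('d')(O, F) = Mul(0, O) = 0)
Pow(Add(Mul(Mul(Add(Function('d')(3, 6), 0), Add(Mul(-1, 3), 3)), -8), 24), 2) = Pow(Add(Mul(Mul(Add(0, 0), Add(Mul(-1, 3), 3)), -8), 24), 2) = Pow(Add(Mul(Mul(0, Add(-3, 3)), -8), 24), 2) = Pow(Add(Mul(Mul(0, 0), -8), 24), 2) = Pow(Add(Mul(0, -8), 24), 2) = Pow(Add(0, 24), 2) = Pow(24, 2) = 576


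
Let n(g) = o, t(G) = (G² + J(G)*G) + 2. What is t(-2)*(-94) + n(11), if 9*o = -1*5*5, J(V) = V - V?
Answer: -5101/9 ≈ -566.78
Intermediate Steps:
J(V) = 0
o = -25/9 (o = (-1*5*5)/9 = (-5*5)/9 = (⅑)*(-25) = -25/9 ≈ -2.7778)
t(G) = 2 + G² (t(G) = (G² + 0*G) + 2 = (G² + 0) + 2 = G² + 2 = 2 + G²)
n(g) = -25/9
t(-2)*(-94) + n(11) = (2 + (-2)²)*(-94) - 25/9 = (2 + 4)*(-94) - 25/9 = 6*(-94) - 25/9 = -564 - 25/9 = -5101/9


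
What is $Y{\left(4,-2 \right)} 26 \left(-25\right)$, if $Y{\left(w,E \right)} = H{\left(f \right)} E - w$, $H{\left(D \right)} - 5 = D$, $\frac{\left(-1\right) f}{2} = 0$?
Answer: $9100$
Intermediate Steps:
$f = 0$ ($f = \left(-2\right) 0 = 0$)
$H{\left(D \right)} = 5 + D$
$Y{\left(w,E \right)} = - w + 5 E$ ($Y{\left(w,E \right)} = \left(5 + 0\right) E - w = 5 E - w = - w + 5 E$)
$Y{\left(4,-2 \right)} 26 \left(-25\right) = \left(\left(-1\right) 4 + 5 \left(-2\right)\right) 26 \left(-25\right) = \left(-4 - 10\right) 26 \left(-25\right) = \left(-14\right) 26 \left(-25\right) = \left(-364\right) \left(-25\right) = 9100$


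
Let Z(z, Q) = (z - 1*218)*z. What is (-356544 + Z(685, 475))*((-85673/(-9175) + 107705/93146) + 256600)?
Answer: -8037237912664378817/854614550 ≈ -9.4045e+9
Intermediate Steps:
Z(z, Q) = z*(-218 + z) (Z(z, Q) = (z - 218)*z = (-218 + z)*z = z*(-218 + z))
(-356544 + Z(685, 475))*((-85673/(-9175) + 107705/93146) + 256600) = (-356544 + 685*(-218 + 685))*((-85673/(-9175) + 107705/93146) + 256600) = (-356544 + 685*467)*((-85673*(-1/9175) + 107705*(1/93146)) + 256600) = (-356544 + 319895)*((85673/9175 + 107705/93146) + 256600) = -36649*(8968290633/854614550 + 256600) = -36649*219303061820633/854614550 = -8037237912664378817/854614550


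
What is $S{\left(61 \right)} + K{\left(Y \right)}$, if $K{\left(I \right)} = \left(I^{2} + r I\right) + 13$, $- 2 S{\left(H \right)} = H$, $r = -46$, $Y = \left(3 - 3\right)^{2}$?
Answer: $- \frac{35}{2} \approx -17.5$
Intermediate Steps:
$Y = 0$ ($Y = 0^{2} = 0$)
$S{\left(H \right)} = - \frac{H}{2}$
$K{\left(I \right)} = 13 + I^{2} - 46 I$ ($K{\left(I \right)} = \left(I^{2} - 46 I\right) + 13 = 13 + I^{2} - 46 I$)
$S{\left(61 \right)} + K{\left(Y \right)} = \left(- \frac{1}{2}\right) 61 + \left(13 + 0^{2} - 0\right) = - \frac{61}{2} + \left(13 + 0 + 0\right) = - \frac{61}{2} + 13 = - \frac{35}{2}$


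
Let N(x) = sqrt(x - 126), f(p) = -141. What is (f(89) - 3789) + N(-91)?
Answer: -3930 + I*sqrt(217) ≈ -3930.0 + 14.731*I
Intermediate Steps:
N(x) = sqrt(-126 + x)
(f(89) - 3789) + N(-91) = (-141 - 3789) + sqrt(-126 - 91) = -3930 + sqrt(-217) = -3930 + I*sqrt(217)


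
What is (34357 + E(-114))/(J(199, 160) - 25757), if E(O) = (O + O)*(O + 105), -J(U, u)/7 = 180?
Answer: -36409/27017 ≈ -1.3476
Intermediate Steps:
J(U, u) = -1260 (J(U, u) = -7*180 = -1260)
E(O) = 2*O*(105 + O) (E(O) = (2*O)*(105 + O) = 2*O*(105 + O))
(34357 + E(-114))/(J(199, 160) - 25757) = (34357 + 2*(-114)*(105 - 114))/(-1260 - 25757) = (34357 + 2*(-114)*(-9))/(-27017) = (34357 + 2052)*(-1/27017) = 36409*(-1/27017) = -36409/27017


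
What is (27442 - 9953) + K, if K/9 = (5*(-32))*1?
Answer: 16049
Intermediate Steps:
K = -1440 (K = 9*((5*(-32))*1) = 9*(-160*1) = 9*(-160) = -1440)
(27442 - 9953) + K = (27442 - 9953) - 1440 = 17489 - 1440 = 16049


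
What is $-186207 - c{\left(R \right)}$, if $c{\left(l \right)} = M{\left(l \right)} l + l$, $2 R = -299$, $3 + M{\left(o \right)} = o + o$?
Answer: $- \frac{462413}{2} \approx -2.3121 \cdot 10^{5}$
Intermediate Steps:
$M{\left(o \right)} = -3 + 2 o$ ($M{\left(o \right)} = -3 + \left(o + o\right) = -3 + 2 o$)
$R = - \frac{299}{2}$ ($R = \frac{1}{2} \left(-299\right) = - \frac{299}{2} \approx -149.5$)
$c{\left(l \right)} = l + l \left(-3 + 2 l\right)$ ($c{\left(l \right)} = \left(-3 + 2 l\right) l + l = l \left(-3 + 2 l\right) + l = l + l \left(-3 + 2 l\right)$)
$-186207 - c{\left(R \right)} = -186207 - 2 \left(- \frac{299}{2}\right) \left(-1 - \frac{299}{2}\right) = -186207 - 2 \left(- \frac{299}{2}\right) \left(- \frac{301}{2}\right) = -186207 - \frac{89999}{2} = - \frac{462413}{2}$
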